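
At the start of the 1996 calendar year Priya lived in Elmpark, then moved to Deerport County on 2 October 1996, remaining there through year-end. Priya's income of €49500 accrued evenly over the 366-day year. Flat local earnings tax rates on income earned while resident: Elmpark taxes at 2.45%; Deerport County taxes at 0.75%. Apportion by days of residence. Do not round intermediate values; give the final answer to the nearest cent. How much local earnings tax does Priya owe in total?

Elmpark, 1 January – 1 October 1996: 275 days → €49500 × 2.45% × 275/366 = €911.2193
Deerport County, 2 October – 31 December 1996: 91 days → €49500 × 0.75% × 91/366 = €92.3053
Total = €1003.5246

€1003.52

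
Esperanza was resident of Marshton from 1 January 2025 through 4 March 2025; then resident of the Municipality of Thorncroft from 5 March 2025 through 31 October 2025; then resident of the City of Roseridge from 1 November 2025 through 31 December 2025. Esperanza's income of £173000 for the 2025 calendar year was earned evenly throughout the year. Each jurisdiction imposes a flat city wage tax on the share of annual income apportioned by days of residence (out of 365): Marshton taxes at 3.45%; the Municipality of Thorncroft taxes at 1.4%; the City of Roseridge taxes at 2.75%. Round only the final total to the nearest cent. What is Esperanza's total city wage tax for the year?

£3424.45

Marshton, 1 January – 4 March 2025: 63 days → £173000 × 3.45% × 63/365 = £1030.1795
The Municipality of Thorncroft, 5 March – 31 October 2025: 241 days → £173000 × 1.4% × 241/365 = £1599.1836
The City of Roseridge, 1 November – 31 December 2025: 61 days → £173000 × 2.75% × 61/365 = £795.0890
Total = £3424.4521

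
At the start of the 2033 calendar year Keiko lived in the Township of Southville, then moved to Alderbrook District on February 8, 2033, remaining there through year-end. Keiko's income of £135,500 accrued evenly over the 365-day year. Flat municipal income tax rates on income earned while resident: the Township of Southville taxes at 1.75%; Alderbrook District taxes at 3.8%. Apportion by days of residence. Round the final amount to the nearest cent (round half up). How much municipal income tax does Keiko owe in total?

£4,859.81

The Township of Southville, January 1 – February 7, 2033: 38 days → £135,500 × 1.75% × 38/365 = £246.8699
Alderbrook District, February 8 – December 31, 2033: 327 days → £135,500 × 3.8% × 327/365 = £4,612.9397
Total = £4,859.8096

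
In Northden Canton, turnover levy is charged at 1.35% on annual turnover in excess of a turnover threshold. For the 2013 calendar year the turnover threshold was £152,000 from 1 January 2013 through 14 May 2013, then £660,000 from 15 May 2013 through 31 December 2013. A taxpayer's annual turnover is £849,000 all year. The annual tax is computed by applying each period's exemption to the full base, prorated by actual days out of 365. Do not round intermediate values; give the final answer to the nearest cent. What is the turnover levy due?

1 January – 14 May 2013: 134 days, exemption £152,000 → (£849,000 − £152,000) × 1.35% × 134/365 = £3,454.4466
15 May – 31 December 2013: 231 days, exemption £660,000 → (£849,000 − £660,000) × 1.35% × 231/365 = £1,614.7849
Total = £5,069.2315

£5,069.23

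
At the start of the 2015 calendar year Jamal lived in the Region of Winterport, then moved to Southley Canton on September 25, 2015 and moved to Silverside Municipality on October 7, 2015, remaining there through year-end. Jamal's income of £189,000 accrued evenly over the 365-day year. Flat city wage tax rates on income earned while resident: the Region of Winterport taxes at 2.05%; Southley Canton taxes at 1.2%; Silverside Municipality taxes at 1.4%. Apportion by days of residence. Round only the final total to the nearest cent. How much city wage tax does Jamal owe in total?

The Region of Winterport, January 1 – September 24, 2015: 267 days → £189,000 × 2.05% × 267/365 = £2,834.2233
Southley Canton, September 25 – October 6, 2015: 12 days → £189,000 × 1.2% × 12/365 = £74.5644
Silverside Municipality, October 7 – December 31, 2015: 86 days → £189,000 × 1.4% × 86/365 = £623.4411
Total = £3,532.2288

£3,532.23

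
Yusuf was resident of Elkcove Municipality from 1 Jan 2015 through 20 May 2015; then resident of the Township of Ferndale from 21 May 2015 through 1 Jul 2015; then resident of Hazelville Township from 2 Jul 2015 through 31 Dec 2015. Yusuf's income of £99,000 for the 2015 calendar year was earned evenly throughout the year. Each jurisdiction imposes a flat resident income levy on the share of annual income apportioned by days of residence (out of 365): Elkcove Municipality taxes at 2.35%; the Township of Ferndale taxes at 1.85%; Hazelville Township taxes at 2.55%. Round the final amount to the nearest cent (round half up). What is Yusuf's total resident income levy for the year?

Elkcove Municipality, 1 Jan – 20 May 2015: 140 days → £99,000 × 2.35% × 140/365 = £892.3562
The Township of Ferndale, 21 May – 1 Jul 2015: 42 days → £99,000 × 1.85% × 42/365 = £210.7479
Hazelville Township, 2 Jul – 31 Dec 2015: 183 days → £99,000 × 2.55% × 183/365 = £1,265.7082
Total = £2,368.8123

£2,368.81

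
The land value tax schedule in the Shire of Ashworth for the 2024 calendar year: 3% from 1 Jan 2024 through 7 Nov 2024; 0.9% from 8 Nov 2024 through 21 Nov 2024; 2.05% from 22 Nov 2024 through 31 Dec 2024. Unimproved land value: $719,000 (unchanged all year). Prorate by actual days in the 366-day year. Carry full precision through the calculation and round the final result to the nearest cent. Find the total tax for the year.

1 Jan – 7 Nov 2024: 312 days at 3% → $719,000 × 3% × 312/366 = $18,387.5410
8 Nov – 21 Nov 2024: 14 days at 0.9% → $719,000 × 0.9% × 14/366 = $247.5246
22 Nov – 31 Dec 2024: 40 days at 2.05% → $719,000 × 2.05% × 40/366 = $1,610.8743
Total = $20,245.9399

$20,245.94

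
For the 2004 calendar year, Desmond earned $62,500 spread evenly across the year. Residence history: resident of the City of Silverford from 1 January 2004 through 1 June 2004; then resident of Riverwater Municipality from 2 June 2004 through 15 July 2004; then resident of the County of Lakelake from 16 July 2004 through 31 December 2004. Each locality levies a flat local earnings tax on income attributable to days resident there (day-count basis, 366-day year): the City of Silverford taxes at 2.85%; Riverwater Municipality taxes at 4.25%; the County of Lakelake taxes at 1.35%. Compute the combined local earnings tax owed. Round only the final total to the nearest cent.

$1,453.55

The City of Silverford, 1 January – 1 June 2004: 153 days → $62,500 × 2.85% × 153/366 = $744.6209
Riverwater Municipality, 2 June – 15 July 2004: 44 days → $62,500 × 4.25% × 44/366 = $319.3306
The County of Lakelake, 16 July – 31 December 2004: 169 days → $62,500 × 1.35% × 169/366 = $389.6004
Total = $1,453.5519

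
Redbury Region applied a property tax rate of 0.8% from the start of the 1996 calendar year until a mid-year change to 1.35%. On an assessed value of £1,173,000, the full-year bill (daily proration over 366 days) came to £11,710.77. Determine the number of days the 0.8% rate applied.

Let d = days at the first rate; then 366 − d days at the second rate.
£1,173,000 × [0.8%·d + 1.35%·(366−d)] / 366 = £11,710.77
Solving gives d = 234, so the new rate took effect on August 22, 1996.

234 days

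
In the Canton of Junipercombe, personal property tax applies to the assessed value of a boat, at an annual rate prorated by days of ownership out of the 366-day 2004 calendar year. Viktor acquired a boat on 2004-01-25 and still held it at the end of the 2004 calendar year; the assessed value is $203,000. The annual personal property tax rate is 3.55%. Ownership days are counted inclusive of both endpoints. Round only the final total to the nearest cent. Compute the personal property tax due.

Days held (2004-01-25 to 2004-12-31): 342 out of 366
Tax = $203,000 × 3.55% × 342/366 = $6,733.9426

$6,733.94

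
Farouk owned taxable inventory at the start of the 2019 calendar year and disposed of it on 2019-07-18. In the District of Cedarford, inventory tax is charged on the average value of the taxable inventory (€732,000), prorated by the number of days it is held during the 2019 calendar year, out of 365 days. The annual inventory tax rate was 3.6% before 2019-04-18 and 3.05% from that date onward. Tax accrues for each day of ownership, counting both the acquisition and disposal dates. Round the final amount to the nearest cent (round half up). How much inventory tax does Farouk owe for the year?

2019-01-01 to 2019-04-17: 107 days at 3.6% → €732,000 × 3.6% × 107/365 = €7,725.1068
2019-04-18 to 2019-07-18: 92 days at 3.05% → €732,000 × 3.05% × 92/365 = €5,627.3753
Total = €13,352.4822

€13,352.48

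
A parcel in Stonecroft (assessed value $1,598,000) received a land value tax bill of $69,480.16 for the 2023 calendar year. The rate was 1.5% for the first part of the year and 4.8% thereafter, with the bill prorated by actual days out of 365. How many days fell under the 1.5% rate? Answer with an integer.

50 days

Let d = days at the first rate; then 365 − d days at the second rate.
$1,598,000 × [1.5%·d + 4.8%·(365−d)] / 365 = $69,480.16
Solving gives d = 50, so the new rate took effect on February 20, 2023.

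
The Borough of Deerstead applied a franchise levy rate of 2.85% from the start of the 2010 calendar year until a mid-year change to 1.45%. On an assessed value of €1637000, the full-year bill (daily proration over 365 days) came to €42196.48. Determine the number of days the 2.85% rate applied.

294 days

Let d = days at the first rate; then 365 − d days at the second rate.
€1637000 × [2.85%·d + 1.45%·(365−d)] / 365 = €42196.48
Solving gives d = 294, so the new rate took effect on 22 Oct 2010.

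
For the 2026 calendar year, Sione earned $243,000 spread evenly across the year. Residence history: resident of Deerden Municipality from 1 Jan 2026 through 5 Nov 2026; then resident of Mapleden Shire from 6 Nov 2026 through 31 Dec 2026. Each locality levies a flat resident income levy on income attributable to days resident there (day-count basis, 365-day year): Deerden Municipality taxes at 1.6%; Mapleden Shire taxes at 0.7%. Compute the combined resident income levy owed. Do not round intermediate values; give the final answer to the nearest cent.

$3,552.46

Deerden Municipality, 1 Jan – 5 Nov 2026: 309 days → $243,000 × 1.6% × 309/365 = $3,291.4849
Mapleden Shire, 6 Nov – 31 Dec 2026: 56 days → $243,000 × 0.7% × 56/365 = $260.9753
Total = $3,552.4603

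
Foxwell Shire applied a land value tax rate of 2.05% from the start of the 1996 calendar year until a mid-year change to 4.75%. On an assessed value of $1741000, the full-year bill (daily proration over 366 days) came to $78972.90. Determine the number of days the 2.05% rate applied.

Let d = days at the first rate; then 366 − d days at the second rate.
$1741000 × [2.05%·d + 4.75%·(366−d)] / 366 = $78972.90
Solving gives d = 29, so the new rate took effect on January 30, 1996.

29 days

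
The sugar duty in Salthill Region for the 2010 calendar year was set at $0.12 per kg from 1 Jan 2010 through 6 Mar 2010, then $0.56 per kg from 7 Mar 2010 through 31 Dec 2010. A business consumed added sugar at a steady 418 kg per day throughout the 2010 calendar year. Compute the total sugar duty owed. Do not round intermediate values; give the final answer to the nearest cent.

1 Jan – 6 Mar 2010: 65 days × 418 kg/day = 27,170 kg at $0.12/kg → $3260.40
7 Mar – 31 Dec 2010: 300 days × 418 kg/day = 125,400 kg at $0.56/kg → $70224.00

$73484.40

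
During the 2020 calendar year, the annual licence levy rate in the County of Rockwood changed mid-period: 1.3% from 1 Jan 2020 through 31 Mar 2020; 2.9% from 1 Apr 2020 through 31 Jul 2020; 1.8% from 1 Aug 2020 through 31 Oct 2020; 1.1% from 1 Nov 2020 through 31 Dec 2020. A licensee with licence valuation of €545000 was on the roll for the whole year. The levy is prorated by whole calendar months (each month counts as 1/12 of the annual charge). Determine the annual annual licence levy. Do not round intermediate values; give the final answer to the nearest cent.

€10491.25

1 Jan – 31 Mar 2020: 3 months at 1.3% → €545000 × 1.3% × 3/12 = €1771.2500
1 Apr – 31 Jul 2020: 4 months at 2.9% → €545000 × 2.9% × 4/12 = €5268.3333
1 Aug – 31 Oct 2020: 3 months at 1.8% → €545000 × 1.8% × 3/12 = €2452.5000
1 Nov – 31 Dec 2020: 2 months at 1.1% → €545000 × 1.1% × 2/12 = €999.1667
Total = €10491.2500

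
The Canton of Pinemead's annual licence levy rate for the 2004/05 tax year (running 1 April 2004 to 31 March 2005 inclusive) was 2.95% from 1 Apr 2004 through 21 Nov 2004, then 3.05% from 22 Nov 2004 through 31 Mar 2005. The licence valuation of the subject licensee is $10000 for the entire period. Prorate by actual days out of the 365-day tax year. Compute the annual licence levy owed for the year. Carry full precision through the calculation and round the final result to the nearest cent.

1 Apr – 21 Nov 2004: 235 days at 2.95% → $10000 × 2.95% × 235/365 = $189.9315
22 Nov 2004 – 31 Mar 2005: 130 days at 3.05% → $10000 × 3.05% × 130/365 = $108.6301
Total = $298.5616

$298.56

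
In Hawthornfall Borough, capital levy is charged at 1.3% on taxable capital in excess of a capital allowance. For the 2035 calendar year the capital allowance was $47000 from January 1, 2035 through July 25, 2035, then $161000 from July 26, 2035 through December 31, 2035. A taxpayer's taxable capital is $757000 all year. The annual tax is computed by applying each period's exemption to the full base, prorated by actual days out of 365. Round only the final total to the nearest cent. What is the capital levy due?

January 1 – July 25, 2035: 206 days, exemption $47000 → ($757000 − $47000) × 1.3% × 206/365 = $5209.2603
July 26 – December 31, 2035: 159 days, exemption $161000 → ($757000 − $161000) × 1.3% × 159/365 = $3375.1562
Total = $8584.4164

$8584.42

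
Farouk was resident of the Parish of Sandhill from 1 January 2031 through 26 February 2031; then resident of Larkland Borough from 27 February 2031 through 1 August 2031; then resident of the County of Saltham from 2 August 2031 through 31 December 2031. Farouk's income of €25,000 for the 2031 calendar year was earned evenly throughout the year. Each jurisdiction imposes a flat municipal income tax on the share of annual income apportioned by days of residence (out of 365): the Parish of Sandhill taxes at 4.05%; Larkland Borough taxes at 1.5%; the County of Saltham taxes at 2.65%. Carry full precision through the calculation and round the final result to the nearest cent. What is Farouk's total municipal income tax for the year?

€594.28

The Parish of Sandhill, 1 January – 26 February 2031: 57 days → €25,000 × 4.05% × 57/365 = €158.1164
Larkland Borough, 27 February – 1 August 2031: 156 days → €25,000 × 1.5% × 156/365 = €160.2740
The County of Saltham, 2 August – 31 December 2031: 152 days → €25,000 × 2.65% × 152/365 = €275.8904
Total = €594.2808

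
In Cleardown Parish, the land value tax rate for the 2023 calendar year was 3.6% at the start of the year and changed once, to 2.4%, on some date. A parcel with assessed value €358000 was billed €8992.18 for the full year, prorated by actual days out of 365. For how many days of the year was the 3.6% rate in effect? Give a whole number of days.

34 days

Let d = days at the first rate; then 365 − d days at the second rate.
€358000 × [3.6%·d + 2.4%·(365−d)] / 365 = €8992.18
Solving gives d = 34, so the new rate took effect on 4 Feb 2023.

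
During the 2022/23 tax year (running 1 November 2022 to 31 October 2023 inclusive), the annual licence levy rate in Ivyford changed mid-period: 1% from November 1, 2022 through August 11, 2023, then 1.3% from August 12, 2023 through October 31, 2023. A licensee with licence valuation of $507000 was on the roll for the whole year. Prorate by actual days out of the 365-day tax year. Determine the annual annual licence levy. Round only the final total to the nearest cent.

November 1, 2022 – August 11, 2023: 284 days at 1% → $507000 × 1% × 284/365 = $3944.8767
August 12 – October 31, 2023: 81 days at 1.3% → $507000 × 1.3% × 81/365 = $1462.6603
Total = $5407.5370

$5407.54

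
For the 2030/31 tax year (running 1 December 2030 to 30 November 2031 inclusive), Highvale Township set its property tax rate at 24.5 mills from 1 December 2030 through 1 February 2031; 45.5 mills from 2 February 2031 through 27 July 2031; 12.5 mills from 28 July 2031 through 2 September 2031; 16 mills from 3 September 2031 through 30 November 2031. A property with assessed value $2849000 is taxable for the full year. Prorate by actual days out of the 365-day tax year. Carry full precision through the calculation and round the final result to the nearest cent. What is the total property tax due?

1 December 2030 – 1 February 2031: 63 days at 24.5 mills → $2849000 × 2.45% × 63/365 = $12047.7575
2 February – 27 July 2031: 176 days at 45.5 mills → $2849000 × 4.55% × 176/365 = $62506.2795
28 July – 2 September 2031: 37 days at 12.5 mills → $2849000 × 1.25% × 37/365 = $3610.0342
3 September – 30 November 2031: 89 days at 16 mills → $2849000 × 1.6% × 89/365 = $11115.0027
Total = $89279.0740

$89279.07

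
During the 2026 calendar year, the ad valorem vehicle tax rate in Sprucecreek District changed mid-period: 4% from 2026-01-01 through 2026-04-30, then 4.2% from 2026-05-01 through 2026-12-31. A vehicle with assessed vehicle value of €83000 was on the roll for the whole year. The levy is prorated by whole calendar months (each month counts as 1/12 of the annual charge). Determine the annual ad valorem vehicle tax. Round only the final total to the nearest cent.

2026-01-01 to 2026-04-30: 4 months at 4% → €83000 × 4% × 4/12 = €1106.6667
2026-05-01 to 2026-12-31: 8 months at 4.2% → €83000 × 4.2% × 8/12 = €2324.0000
Total = €3430.6667

€3430.67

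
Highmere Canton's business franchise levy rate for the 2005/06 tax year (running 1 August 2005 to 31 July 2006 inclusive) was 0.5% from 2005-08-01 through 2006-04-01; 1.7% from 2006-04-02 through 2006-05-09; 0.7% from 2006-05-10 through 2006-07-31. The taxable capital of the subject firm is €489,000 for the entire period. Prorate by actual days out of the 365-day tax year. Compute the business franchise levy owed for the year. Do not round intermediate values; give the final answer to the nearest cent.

2005-08-01 to 2006-04-01: 244 days at 0.5% → €489,000 × 0.5% × 244/365 = €1,634.4658
2006-04-02 to 2006-05-09: 38 days at 1.7% → €489,000 × 1.7% × 38/365 = €865.4630
2006-05-10 to 2006-07-31: 83 days at 0.7% → €489,000 × 0.7% × 83/365 = €778.3808
Total = €3,278.3096

€3,278.31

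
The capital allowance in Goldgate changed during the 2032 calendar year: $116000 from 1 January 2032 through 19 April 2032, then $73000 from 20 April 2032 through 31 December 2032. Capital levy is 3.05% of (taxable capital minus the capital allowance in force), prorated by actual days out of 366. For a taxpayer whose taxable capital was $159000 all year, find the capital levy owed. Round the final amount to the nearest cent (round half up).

$2228.83

1 January – 19 April 2032: 110 days, exemption $116000 → ($159000 − $116000) × 3.05% × 110/366 = $394.1667
20 April – 31 December 2032: 256 days, exemption $73000 → ($159000 − $73000) × 3.05% × 256/366 = $1834.6667
Total = $2228.8333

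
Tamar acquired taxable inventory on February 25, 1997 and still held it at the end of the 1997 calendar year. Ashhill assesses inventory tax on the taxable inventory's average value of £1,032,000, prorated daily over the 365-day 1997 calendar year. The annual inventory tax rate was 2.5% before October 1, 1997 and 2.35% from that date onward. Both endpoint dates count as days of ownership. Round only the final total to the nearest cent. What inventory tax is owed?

£21,522.15

February 25 – September 30, 1997: 218 days at 2.5% → £1,032,000 × 2.5% × 218/365 = £15,409.3151
October 1 – December 31, 1997: 92 days at 2.35% → £1,032,000 × 2.35% × 92/365 = £6,112.8329
Total = £21,522.1479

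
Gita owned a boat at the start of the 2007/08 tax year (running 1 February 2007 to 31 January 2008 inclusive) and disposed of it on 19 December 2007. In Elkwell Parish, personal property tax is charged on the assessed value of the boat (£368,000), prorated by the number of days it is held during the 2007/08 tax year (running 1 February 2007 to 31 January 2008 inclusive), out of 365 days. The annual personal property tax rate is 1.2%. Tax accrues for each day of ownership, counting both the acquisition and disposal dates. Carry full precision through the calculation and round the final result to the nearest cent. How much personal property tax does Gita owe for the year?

£3,895.76

Days held (1 February – 19 December 2007): 322 out of 365
Tax = £368,000 × 1.2% × 322/365 = £3,895.7589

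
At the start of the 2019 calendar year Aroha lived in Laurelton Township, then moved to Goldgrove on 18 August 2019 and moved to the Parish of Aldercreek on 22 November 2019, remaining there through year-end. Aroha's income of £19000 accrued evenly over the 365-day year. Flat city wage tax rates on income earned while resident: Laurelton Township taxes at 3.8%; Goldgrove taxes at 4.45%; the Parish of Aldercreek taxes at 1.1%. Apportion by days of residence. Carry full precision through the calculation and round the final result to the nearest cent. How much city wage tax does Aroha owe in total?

Laurelton Township, 1 January – 17 August 2019: 229 days → £19000 × 3.8% × 229/365 = £452.9808
Goldgrove, 18 August – 21 November 2019: 96 days → £19000 × 4.45% × 96/365 = £222.3781
The Parish of Aldercreek, 22 November – 31 December 2019: 40 days → £19000 × 1.1% × 40/365 = £22.9041
Total = £698.2630

£698.26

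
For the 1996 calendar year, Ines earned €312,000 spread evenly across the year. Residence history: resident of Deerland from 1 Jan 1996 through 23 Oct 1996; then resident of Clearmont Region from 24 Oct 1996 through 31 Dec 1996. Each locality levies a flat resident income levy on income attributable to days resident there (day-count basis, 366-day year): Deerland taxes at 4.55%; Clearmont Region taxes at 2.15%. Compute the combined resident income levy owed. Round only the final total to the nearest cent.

€12,784.33

Deerland, 1 Jan – 23 Oct 1996: 297 days → €312,000 × 4.55% × 297/366 = €11,519.7049
Clearmont Region, 24 Oct – 31 Dec 1996: 69 days → €312,000 × 2.15% × 69/366 = €1,264.6230
Total = €12,784.3279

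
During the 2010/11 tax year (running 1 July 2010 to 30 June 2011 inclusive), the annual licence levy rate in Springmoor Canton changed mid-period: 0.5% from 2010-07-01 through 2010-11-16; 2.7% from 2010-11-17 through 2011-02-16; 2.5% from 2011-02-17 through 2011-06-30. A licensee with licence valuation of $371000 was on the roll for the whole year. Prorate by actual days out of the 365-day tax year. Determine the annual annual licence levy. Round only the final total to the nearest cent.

2010-07-01 to 2010-11-16: 139 days at 0.5% → $371000 × 0.5% × 139/365 = $706.4247
2010-11-17 to 2011-02-16: 92 days at 2.7% → $371000 × 2.7% × 92/365 = $2524.8329
2011-02-17 to 2011-06-30: 134 days at 2.5% → $371000 × 2.5% × 134/365 = $3405.0685
Total = $6636.3260

$6636.33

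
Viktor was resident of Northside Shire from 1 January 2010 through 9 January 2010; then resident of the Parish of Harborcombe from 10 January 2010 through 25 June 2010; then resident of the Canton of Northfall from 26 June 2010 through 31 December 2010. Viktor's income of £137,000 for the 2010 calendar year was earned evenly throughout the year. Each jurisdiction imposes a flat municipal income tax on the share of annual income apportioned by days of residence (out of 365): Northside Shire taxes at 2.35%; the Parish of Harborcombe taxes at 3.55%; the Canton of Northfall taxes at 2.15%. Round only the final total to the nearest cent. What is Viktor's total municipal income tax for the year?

£3,829.81

Northside Shire, 1 January – 9 January 2010: 9 days → £137,000 × 2.35% × 9/365 = £79.3849
The Parish of Harborcombe, 10 January – 25 June 2010: 167 days → £137,000 × 3.55% × 167/365 = £2,225.2178
The Canton of Northfall, 26 June – 31 December 2010: 189 days → £137,000 × 2.15% × 189/365 = £1,525.2041
Total = £3,829.8068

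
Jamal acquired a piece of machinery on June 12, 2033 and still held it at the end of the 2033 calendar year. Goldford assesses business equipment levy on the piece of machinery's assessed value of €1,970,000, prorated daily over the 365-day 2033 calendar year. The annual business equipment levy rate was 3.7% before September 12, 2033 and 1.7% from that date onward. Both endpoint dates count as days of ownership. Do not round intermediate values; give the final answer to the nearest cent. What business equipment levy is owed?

€28,556.90

June 12 – September 11, 2033: 92 days at 3.7% → €1,970,000 × 3.7% × 92/365 = €18,372.2740
September 12 – December 31, 2033: 111 days at 1.7% → €1,970,000 × 1.7% × 111/365 = €10,184.6301
Total = €28,556.9041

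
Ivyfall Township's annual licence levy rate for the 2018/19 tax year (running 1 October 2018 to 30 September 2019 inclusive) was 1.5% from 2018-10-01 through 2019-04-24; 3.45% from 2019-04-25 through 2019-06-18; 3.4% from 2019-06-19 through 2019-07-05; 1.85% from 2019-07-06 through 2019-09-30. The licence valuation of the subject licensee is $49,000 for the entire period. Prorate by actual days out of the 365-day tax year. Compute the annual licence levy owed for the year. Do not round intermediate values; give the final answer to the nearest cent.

$963.22

2018-10-01 to 2019-04-24: 206 days at 1.5% → $49,000 × 1.5% × 206/365 = $414.8219
2019-04-25 to 2019-06-18: 55 days at 3.45% → $49,000 × 3.45% × 55/365 = $254.7329
2019-06-19 to 2019-07-05: 17 days at 3.4% → $49,000 × 3.4% × 17/365 = $77.5945
2019-07-06 to 2019-09-30: 87 days at 1.85% → $49,000 × 1.85% × 87/365 = $216.0699
Total = $963.2192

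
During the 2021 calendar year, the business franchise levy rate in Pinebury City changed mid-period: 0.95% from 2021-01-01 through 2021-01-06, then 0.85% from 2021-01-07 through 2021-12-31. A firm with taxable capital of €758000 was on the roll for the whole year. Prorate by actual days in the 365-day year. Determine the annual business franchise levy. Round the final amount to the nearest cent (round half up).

2021-01-01 to 2021-01-06: 6 days at 0.95% → €758000 × 0.95% × 6/365 = €118.3726
2021-01-07 to 2021-12-31: 359 days at 0.85% → €758000 × 0.85% × 359/365 = €6337.0877
Total = €6455.4603

€6455.46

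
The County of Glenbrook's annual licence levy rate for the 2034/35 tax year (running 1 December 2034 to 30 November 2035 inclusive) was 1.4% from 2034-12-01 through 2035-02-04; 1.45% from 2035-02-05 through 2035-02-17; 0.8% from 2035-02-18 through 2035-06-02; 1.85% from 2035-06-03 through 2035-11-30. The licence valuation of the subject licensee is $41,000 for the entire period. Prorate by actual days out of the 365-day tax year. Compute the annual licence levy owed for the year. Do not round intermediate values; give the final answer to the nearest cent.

2034-12-01 to 2035-02-04: 66 days at 1.4% → $41,000 × 1.4% × 66/365 = $103.7918
2035-02-05 to 2035-02-17: 13 days at 1.45% → $41,000 × 1.45% × 13/365 = $21.1740
2035-02-18 to 2035-06-02: 105 days at 0.8% → $41,000 × 0.8% × 105/365 = $94.3562
2035-06-03 to 2035-11-30: 181 days at 1.85% → $41,000 × 1.85% × 181/365 = $376.1329
Total = $595.4548

$595.45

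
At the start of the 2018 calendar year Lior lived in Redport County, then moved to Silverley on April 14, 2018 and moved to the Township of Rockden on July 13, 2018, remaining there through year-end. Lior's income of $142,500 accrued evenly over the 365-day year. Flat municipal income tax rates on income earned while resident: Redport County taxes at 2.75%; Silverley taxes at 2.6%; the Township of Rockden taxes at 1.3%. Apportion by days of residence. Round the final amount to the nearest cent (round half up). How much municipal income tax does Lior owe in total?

Redport County, January 1 – April 13, 2018: 103 days → $142,500 × 2.75% × 103/365 = $1,105.8390
Silverley, April 14 – July 12, 2018: 90 days → $142,500 × 2.6% × 90/365 = $913.5616
The Township of Rockden, July 13 – December 31, 2018: 172 days → $142,500 × 1.3% × 172/365 = $872.9589
Total = $2,892.3596

$2,892.36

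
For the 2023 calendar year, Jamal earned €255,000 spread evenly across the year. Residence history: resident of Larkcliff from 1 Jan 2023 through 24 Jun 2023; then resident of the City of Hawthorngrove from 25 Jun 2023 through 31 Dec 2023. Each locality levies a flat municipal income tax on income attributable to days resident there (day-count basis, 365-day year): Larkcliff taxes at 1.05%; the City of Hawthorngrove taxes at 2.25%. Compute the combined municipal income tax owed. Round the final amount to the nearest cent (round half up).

€4,270.38

Larkcliff, 1 Jan – 24 Jun 2023: 175 days → €255,000 × 1.05% × 175/365 = €1,283.7329
The City of Hawthorngrove, 25 Jun – 31 Dec 2023: 190 days → €255,000 × 2.25% × 190/365 = €2,986.6438
Total = €4,270.3767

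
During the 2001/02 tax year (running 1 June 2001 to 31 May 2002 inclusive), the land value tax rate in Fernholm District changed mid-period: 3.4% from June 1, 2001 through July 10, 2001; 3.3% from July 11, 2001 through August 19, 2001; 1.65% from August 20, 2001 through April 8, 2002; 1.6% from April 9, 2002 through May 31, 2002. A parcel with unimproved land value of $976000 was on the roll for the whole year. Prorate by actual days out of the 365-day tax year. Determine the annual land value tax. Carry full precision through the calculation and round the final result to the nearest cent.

$19669.74

June 1 – July 10, 2001: 40 days at 3.4% → $976000 × 3.4% × 40/365 = $3636.6027
July 11 – August 19, 2001: 40 days at 3.3% → $976000 × 3.3% × 40/365 = $3529.6438
August 20, 2001 – April 8, 2002: 232 days at 1.65% → $976000 × 1.65% × 232/365 = $10235.9671
April 9 – May 31, 2002: 53 days at 1.6% → $976000 × 1.6% × 53/365 = $2267.5288
Total = $19669.7425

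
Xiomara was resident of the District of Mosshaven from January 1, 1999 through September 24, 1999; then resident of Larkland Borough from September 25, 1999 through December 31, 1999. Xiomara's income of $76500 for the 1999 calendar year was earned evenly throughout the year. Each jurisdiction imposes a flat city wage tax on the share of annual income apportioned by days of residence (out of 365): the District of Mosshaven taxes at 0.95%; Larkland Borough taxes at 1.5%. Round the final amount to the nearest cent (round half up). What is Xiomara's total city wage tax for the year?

The District of Mosshaven, January 1 – September 24, 1999: 267 days → $76500 × 0.95% × 267/365 = $531.6226
Larkland Borough, September 25 – December 31, 1999: 98 days → $76500 × 1.5% × 98/365 = $308.0959
Total = $839.7185

$839.72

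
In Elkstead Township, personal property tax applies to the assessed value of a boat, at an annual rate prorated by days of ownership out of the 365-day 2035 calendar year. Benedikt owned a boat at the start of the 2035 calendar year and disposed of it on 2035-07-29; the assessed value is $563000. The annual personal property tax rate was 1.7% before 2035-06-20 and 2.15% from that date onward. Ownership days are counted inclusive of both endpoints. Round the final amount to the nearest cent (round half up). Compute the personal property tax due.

$5784.25

2035-01-01 to 2035-06-19: 170 days at 1.7% → $563000 × 1.7% × 170/365 = $4457.7260
2035-06-20 to 2035-07-29: 40 days at 2.15% → $563000 × 2.15% × 40/365 = $1326.5205
Total = $5784.2466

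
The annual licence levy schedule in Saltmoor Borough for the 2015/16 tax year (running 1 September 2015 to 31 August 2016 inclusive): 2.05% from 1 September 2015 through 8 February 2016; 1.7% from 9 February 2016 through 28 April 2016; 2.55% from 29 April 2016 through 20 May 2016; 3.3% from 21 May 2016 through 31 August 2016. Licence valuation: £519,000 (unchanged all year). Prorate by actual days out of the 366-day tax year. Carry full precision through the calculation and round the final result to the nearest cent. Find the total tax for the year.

£12,224.15

1 September 2015 – 8 February 2016: 161 days at 2.05% → £519,000 × 2.05% × 161/366 = £4,680.2172
9 February – 28 April 2016: 80 days at 1.7% → £519,000 × 1.7% × 80/366 = £1,928.5246
29 April – 20 May 2016: 22 days at 2.55% → £519,000 × 2.55% × 22/366 = £795.5164
21 May – 31 August 2016: 103 days at 3.3% → £519,000 × 3.3% × 103/366 = £4,819.8934
Total = £12,224.1516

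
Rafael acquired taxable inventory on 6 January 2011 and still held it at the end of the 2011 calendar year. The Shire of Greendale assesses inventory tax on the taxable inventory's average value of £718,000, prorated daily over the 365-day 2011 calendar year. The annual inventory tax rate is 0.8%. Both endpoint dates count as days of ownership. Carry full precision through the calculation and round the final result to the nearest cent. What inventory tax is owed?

Days held (6 January – 31 December 2011): 360 out of 365
Tax = £718,000 × 0.8% × 360/365 = £5,665.3151

£5,665.32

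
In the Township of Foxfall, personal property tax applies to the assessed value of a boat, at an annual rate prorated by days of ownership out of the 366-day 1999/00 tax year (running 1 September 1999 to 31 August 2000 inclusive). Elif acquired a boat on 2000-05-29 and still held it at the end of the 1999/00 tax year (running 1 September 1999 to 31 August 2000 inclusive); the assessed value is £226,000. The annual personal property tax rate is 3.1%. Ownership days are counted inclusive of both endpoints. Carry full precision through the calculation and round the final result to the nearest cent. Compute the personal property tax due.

£1,818.50

Days held (2000-05-29 to 2000-08-31): 95 out of 366
Tax = £226,000 × 3.1% × 95/366 = £1,818.4973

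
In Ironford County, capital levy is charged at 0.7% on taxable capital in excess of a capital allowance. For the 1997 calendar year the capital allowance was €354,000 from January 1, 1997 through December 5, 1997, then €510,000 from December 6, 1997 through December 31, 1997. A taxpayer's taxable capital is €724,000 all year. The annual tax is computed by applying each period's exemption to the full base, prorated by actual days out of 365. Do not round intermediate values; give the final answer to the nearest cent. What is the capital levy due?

€2,512.21

January 1 – December 5, 1997: 339 days, exemption €354,000 → (€724,000 − €354,000) × 0.7% × 339/365 = €2,405.5068
December 6 – December 31, 1997: 26 days, exemption €510,000 → (€724,000 − €510,000) × 0.7% × 26/365 = €106.7068
Total = €2,512.2137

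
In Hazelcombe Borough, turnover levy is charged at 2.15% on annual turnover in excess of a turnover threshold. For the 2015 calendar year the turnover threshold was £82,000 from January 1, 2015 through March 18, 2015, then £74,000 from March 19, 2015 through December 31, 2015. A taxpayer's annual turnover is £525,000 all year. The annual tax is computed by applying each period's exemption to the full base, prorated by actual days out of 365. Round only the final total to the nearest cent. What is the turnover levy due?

January 1 – March 18, 2015: 77 days, exemption £82,000 → (£525,000 − £82,000) × 2.15% × 77/365 = £2,009.2781
March 19 – December 31, 2015: 288 days, exemption £74,000 → (£525,000 − £74,000) × 2.15% × 288/365 = £7,650.9370
Total = £9,660.2151

£9,660.22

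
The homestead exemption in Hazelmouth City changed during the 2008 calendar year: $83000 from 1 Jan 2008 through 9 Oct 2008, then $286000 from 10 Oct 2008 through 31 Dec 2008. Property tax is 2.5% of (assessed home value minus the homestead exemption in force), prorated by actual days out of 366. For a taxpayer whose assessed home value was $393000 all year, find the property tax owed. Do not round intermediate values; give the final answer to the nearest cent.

1 Jan – 9 Oct 2008: 283 days, exemption $83000 → ($393000 − $83000) × 2.5% × 283/366 = $5992.4863
10 Oct – 31 Dec 2008: 83 days, exemption $286000 → ($393000 − $286000) × 2.5% × 83/366 = $606.6257
Total = $6599.1120

$6599.11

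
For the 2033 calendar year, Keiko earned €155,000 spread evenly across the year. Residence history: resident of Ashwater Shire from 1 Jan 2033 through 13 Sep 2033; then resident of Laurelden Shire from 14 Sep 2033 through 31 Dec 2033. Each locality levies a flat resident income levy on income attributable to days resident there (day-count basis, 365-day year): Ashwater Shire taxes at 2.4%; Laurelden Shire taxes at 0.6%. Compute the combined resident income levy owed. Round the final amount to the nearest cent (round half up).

€2,886.82

Ashwater Shire, 1 Jan – 13 Sep 2033: 256 days → €155,000 × 2.4% × 256/365 = €2,609.0959
Laurelden Shire, 14 Sep – 31 Dec 2033: 109 days → €155,000 × 0.6% × 109/365 = €277.7260
Total = €2,886.8219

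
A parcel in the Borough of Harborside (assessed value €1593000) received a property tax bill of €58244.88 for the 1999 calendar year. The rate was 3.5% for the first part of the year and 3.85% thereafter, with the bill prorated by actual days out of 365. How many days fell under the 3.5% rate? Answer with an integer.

Let d = days at the first rate; then 365 − d days at the second rate.
€1593000 × [3.5%·d + 3.85%·(365−d)] / 365 = €58244.88
Solving gives d = 202, so the new rate took effect on July 22, 1999.

202 days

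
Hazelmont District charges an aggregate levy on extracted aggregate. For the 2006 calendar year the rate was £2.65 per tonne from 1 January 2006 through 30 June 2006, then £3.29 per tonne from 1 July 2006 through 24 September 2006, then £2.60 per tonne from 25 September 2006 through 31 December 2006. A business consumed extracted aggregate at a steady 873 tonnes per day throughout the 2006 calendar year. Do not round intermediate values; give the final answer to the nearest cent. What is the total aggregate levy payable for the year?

£888,181.47

1 January – 30 June 2006: 181 days × 873 tonnes/day = 158,013 tonnes at £2.65/tonne → £418,734.45
1 July – 24 September 2006: 86 days × 873 tonnes/day = 75,078 tonnes at £3.29/tonne → £247,006.62
25 September – 31 December 2006: 98 days × 873 tonnes/day = 85,554 tonnes at £2.60/tonne → £222,440.40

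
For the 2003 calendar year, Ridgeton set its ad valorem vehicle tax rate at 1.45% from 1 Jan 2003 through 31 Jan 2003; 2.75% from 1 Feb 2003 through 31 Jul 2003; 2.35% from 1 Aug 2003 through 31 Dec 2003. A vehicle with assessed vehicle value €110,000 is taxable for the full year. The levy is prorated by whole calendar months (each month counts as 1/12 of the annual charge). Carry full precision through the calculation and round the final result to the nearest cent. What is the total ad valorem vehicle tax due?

1 Jan – 31 Jan 2003: 1 month at 1.45% → €110,000 × 1.45% × 1/12 = €132.9167
1 Feb – 31 Jul 2003: 6 months at 2.75% → €110,000 × 2.75% × 6/12 = €1,512.5000
1 Aug – 31 Dec 2003: 5 months at 2.35% → €110,000 × 2.35% × 5/12 = €1,077.0833
Total = €2,722.5000

€2,722.50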